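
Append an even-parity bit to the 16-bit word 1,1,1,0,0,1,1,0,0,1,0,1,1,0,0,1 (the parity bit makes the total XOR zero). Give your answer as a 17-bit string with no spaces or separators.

11100110010110011

XOR of the 16 data bits: 1⊕1⊕1⊕0⊕0⊕1⊕1⊕0⊕0⊕1⊕0⊕1⊕1⊕0⊕0⊕1 = 1
Parity bit = 1 (so all 17 bits XOR to 0).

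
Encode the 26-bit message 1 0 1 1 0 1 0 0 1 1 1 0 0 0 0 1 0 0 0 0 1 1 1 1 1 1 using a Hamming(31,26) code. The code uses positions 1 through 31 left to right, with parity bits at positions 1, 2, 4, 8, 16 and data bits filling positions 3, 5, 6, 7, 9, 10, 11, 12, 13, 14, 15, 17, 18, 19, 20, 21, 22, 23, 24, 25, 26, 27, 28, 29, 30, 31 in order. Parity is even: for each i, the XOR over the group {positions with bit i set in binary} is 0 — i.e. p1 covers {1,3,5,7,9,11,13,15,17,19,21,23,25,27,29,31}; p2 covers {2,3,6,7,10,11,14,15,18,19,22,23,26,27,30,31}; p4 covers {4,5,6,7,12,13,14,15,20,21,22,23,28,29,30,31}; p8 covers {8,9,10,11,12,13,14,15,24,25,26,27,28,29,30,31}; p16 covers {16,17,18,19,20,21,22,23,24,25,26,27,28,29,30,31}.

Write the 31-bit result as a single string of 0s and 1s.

0010011001001111000010000111111

Place data at non-parity positions: p1 p2 1 p4 0 1 1 p8 0 1 0 0 1 1 1 p16 0 0 0 0 1 0 0 0 0 1 1 1 1 1 1
p1 (pos 1,3,5,7,9,11,13,15,17,19,21,23,25,27,29,31): XOR of data positions = 1⊕0⊕1⊕0⊕0⊕1⊕1⊕0⊕0⊕1⊕0⊕0⊕1⊕1⊕1 = 0
p2 (pos 2,3,6,7,10,11,14,15,18,19,22,23,26,27,30,31): XOR of data positions = 1⊕1⊕1⊕1⊕0⊕1⊕1⊕0⊕0⊕0⊕0⊕1⊕1⊕1⊕1 = 0
p4 (pos 4,5,6,7,12,13,14,15,20,21,22,23,28,29,30,31): XOR of data positions = 0⊕1⊕1⊕0⊕1⊕1⊕1⊕0⊕1⊕0⊕0⊕1⊕1⊕1⊕1 = 0
p8 (pos 8,9,10,11,12,13,14,15,24,25,26,27,28,29,30,31): XOR of data positions = 0⊕1⊕0⊕0⊕1⊕1⊕1⊕0⊕0⊕1⊕1⊕1⊕1⊕1⊕1 = 0
p16 (pos 16,17,18,19,20,21,22,23,24,25,26,27,28,29,30,31): XOR of data positions = 0⊕0⊕0⊕0⊕1⊕0⊕0⊕0⊕0⊕1⊕1⊕1⊕1⊕1⊕1 = 1
Codeword: 0010011001001111000010000111111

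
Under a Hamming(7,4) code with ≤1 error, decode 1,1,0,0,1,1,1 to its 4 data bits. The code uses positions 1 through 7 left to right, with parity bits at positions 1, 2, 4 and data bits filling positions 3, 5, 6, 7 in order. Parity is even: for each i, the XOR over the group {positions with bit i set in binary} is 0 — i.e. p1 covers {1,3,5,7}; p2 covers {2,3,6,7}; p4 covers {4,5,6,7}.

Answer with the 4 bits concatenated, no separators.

0110

s1 (pos 1,3,5,7): 1⊕0⊕1⊕1 = 1
s2 (pos 2,3,6,7): 1⊕0⊕1⊕1 = 1
s4 (pos 4,5,6,7): 0⊕1⊕1⊕1 = 1
Syndrome s4…s1 = 111 → error at position 7.
Flip position 7: 1100111 → 1100110
Read data bits from positions 3,5,6,7: 0110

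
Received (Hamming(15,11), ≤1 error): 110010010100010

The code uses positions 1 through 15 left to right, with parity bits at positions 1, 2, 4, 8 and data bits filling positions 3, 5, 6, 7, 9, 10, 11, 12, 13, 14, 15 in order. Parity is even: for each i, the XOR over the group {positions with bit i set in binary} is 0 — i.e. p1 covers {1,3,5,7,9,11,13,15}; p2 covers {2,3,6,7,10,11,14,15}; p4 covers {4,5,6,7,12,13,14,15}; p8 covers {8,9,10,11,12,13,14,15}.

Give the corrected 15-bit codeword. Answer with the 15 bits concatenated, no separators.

110010010000010

s1 (pos 1,3,5,7,9,11,13,15): 1⊕0⊕1⊕0⊕0⊕0⊕0⊕0 = 0
s2 (pos 2,3,6,7,10,11,14,15): 1⊕0⊕0⊕0⊕1⊕0⊕1⊕0 = 1
s4 (pos 4,5,6,7,12,13,14,15): 0⊕1⊕0⊕0⊕0⊕0⊕1⊕0 = 0
s8 (pos 8,9,10,11,12,13,14,15): 1⊕0⊕1⊕0⊕0⊕0⊕1⊕0 = 1
Syndrome s8…s1 = 1010 → error at position 10.
Flip position 10: 110010010100010 → 110010010000010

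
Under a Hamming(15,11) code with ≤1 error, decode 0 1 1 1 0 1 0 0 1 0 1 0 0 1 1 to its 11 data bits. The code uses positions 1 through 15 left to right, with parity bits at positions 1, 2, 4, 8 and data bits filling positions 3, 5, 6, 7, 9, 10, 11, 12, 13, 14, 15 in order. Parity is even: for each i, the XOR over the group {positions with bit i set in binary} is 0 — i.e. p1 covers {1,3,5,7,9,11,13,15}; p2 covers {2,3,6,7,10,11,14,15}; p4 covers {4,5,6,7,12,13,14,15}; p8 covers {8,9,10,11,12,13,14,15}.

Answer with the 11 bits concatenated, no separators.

10101010011

s1 (pos 1,3,5,7,9,11,13,15): 0⊕1⊕0⊕0⊕1⊕1⊕0⊕1 = 0
s2 (pos 2,3,6,7,10,11,14,15): 1⊕1⊕1⊕0⊕0⊕1⊕1⊕1 = 0
s4 (pos 4,5,6,7,12,13,14,15): 1⊕0⊕1⊕0⊕0⊕0⊕1⊕1 = 0
s8 (pos 8,9,10,11,12,13,14,15): 0⊕1⊕0⊕1⊕0⊕0⊕1⊕1 = 0
Syndrome s8…s1 = 0000 → no error.
Read data bits from positions 3,5,6,7,9,10,11,12,13,14,15: 10101010011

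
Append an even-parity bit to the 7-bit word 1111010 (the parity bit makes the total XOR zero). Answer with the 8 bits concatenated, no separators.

11110101

XOR of the 7 data bits: 1⊕1⊕1⊕1⊕0⊕1⊕0 = 1
Parity bit = 1 (so all 8 bits XOR to 0).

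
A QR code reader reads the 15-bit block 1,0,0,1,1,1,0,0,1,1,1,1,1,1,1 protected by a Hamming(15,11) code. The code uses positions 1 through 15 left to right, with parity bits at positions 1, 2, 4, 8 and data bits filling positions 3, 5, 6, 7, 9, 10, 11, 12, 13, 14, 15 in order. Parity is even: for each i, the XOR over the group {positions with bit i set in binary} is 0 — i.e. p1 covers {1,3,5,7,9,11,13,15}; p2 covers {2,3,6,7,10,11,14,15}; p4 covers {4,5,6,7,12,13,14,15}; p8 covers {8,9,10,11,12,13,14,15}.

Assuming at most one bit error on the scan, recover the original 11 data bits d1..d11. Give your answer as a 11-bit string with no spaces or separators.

01101111101

s1 (pos 1,3,5,7,9,11,13,15): 1⊕0⊕1⊕0⊕1⊕1⊕1⊕1 = 0
s2 (pos 2,3,6,7,10,11,14,15): 0⊕0⊕1⊕0⊕1⊕1⊕1⊕1 = 1
s4 (pos 4,5,6,7,12,13,14,15): 1⊕1⊕1⊕0⊕1⊕1⊕1⊕1 = 1
s8 (pos 8,9,10,11,12,13,14,15): 0⊕1⊕1⊕1⊕1⊕1⊕1⊕1 = 1
Syndrome s8…s1 = 1110 → error at position 14.
Flip position 14: 100111001111111 → 100111001111101
Read data bits from positions 3,5,6,7,9,10,11,12,13,14,15: 01101111101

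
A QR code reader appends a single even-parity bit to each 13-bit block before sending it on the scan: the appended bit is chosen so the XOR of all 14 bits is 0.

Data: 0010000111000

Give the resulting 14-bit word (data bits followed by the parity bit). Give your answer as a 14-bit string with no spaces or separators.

XOR of the 13 data bits: 0⊕0⊕1⊕0⊕0⊕0⊕0⊕1⊕1⊕1⊕0⊕0⊕0 = 0
Parity bit = 0 (so all 14 bits XOR to 0).

00100001110000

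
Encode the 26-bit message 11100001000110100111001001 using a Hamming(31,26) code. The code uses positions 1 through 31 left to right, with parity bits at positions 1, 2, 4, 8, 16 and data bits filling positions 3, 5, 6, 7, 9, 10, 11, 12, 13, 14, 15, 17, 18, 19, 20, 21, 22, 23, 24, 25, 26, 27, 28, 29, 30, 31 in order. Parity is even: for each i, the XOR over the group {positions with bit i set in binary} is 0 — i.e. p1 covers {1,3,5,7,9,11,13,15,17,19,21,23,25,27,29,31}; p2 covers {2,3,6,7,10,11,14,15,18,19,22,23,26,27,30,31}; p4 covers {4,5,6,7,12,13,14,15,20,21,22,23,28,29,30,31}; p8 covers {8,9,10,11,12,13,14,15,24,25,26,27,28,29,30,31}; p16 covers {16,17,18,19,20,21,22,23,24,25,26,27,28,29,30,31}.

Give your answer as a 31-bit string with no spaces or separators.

0111110100010000110100111001001

Place data at non-parity positions: p1 p2 1 p4 1 1 0 p8 0 0 0 1 0 0 0 p16 1 1 0 1 0 0 1 1 1 0 0 1 0 0 1
p1 (pos 1,3,5,7,9,11,13,15,17,19,21,23,25,27,29,31): XOR of data positions = 1⊕1⊕0⊕0⊕0⊕0⊕0⊕1⊕0⊕0⊕1⊕1⊕0⊕0⊕1 = 0
p2 (pos 2,3,6,7,10,11,14,15,18,19,22,23,26,27,30,31): XOR of data positions = 1⊕1⊕0⊕0⊕0⊕0⊕0⊕1⊕0⊕0⊕1⊕0⊕0⊕0⊕1 = 1
p4 (pos 4,5,6,7,12,13,14,15,20,21,22,23,28,29,30,31): XOR of data positions = 1⊕1⊕0⊕1⊕0⊕0⊕0⊕1⊕0⊕0⊕1⊕1⊕0⊕0⊕1 = 1
p8 (pos 8,9,10,11,12,13,14,15,24,25,26,27,28,29,30,31): XOR of data positions = 0⊕0⊕0⊕1⊕0⊕0⊕0⊕1⊕1⊕0⊕0⊕1⊕0⊕0⊕1 = 1
p16 (pos 16,17,18,19,20,21,22,23,24,25,26,27,28,29,30,31): XOR of data positions = 1⊕1⊕0⊕1⊕0⊕0⊕1⊕1⊕1⊕0⊕0⊕1⊕0⊕0⊕1 = 0
Codeword: 0111110100010000110100111001001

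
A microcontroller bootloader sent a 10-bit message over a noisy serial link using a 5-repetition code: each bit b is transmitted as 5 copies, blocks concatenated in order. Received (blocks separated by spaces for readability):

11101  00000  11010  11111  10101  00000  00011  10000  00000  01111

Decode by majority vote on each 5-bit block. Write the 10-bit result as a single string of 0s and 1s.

1011100001

Block 1 (11101): 4 ones → 1
Block 2 (00000): 0 ones → 0
Block 3 (11010): 3 ones → 1
Block 4 (11111): 5 ones → 1
Block 5 (10101): 3 ones → 1
Block 6 (00000): 0 ones → 0
Block 7 (00011): 2 ones → 0
Block 8 (10000): 1 one → 0
Block 9 (00000): 0 ones → 0
Block 10 (01111): 4 ones → 1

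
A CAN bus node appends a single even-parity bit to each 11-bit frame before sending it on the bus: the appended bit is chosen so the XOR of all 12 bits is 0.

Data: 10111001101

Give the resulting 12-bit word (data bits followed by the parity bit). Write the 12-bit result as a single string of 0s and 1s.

101110011011

XOR of the 11 data bits: 1⊕0⊕1⊕1⊕1⊕0⊕0⊕1⊕1⊕0⊕1 = 1
Parity bit = 1 (so all 12 bits XOR to 0).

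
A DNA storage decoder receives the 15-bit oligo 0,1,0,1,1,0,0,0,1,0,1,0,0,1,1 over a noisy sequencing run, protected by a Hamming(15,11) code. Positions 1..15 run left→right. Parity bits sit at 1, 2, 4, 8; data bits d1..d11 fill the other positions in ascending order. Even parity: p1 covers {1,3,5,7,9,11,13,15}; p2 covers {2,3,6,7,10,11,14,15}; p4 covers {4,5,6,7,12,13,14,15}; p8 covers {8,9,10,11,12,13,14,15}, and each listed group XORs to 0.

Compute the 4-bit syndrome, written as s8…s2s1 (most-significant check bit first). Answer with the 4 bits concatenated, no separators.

0000

s1 (pos 1,3,5,7,9,11,13,15): 0⊕0⊕1⊕0⊕1⊕1⊕0⊕1 = 0
s2 (pos 2,3,6,7,10,11,14,15): 1⊕0⊕0⊕0⊕0⊕1⊕1⊕1 = 0
s4 (pos 4,5,6,7,12,13,14,15): 1⊕1⊕0⊕0⊕0⊕0⊕1⊕1 = 0
s8 (pos 8,9,10,11,12,13,14,15): 0⊕1⊕0⊕1⊕0⊕0⊕1⊕1 = 0
Syndrome s8…s1 = 0000 → no error.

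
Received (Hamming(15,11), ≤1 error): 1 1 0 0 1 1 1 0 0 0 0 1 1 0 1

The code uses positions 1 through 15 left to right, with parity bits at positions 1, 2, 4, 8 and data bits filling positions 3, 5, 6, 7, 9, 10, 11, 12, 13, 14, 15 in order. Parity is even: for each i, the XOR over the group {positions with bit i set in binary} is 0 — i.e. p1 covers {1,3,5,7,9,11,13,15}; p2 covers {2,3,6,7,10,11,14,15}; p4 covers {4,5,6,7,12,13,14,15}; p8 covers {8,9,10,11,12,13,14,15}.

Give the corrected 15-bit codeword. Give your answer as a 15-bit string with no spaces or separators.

110011101001101

s1 (pos 1,3,5,7,9,11,13,15): 1⊕0⊕1⊕1⊕0⊕0⊕1⊕1 = 1
s2 (pos 2,3,6,7,10,11,14,15): 1⊕0⊕1⊕1⊕0⊕0⊕0⊕1 = 0
s4 (pos 4,5,6,7,12,13,14,15): 0⊕1⊕1⊕1⊕1⊕1⊕0⊕1 = 0
s8 (pos 8,9,10,11,12,13,14,15): 0⊕0⊕0⊕0⊕1⊕1⊕0⊕1 = 1
Syndrome s8…s1 = 1001 → error at position 9.
Flip position 9: 110011100001101 → 110011101001101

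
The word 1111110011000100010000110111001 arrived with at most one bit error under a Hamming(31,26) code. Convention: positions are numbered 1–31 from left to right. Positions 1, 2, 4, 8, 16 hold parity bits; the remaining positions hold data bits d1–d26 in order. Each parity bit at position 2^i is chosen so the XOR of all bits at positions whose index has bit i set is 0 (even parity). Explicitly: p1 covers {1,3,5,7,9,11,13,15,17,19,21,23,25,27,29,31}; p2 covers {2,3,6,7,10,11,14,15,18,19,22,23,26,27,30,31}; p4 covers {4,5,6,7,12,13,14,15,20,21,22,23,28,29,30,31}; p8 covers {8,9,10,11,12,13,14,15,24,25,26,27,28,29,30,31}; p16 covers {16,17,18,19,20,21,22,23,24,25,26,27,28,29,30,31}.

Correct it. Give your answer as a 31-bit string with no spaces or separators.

s1 (pos 1,3,5,7,9,11,13,15,17,19,21,23,25,27,29,31): 1⊕1⊕1⊕0⊕1⊕0⊕0⊕0⊕0⊕0⊕0⊕1⊕0⊕1⊕0⊕1 = 1
s2 (pos 2,3,6,7,10,11,14,15,18,19,22,23,26,27,30,31): 1⊕1⊕1⊕0⊕1⊕0⊕1⊕0⊕1⊕0⊕0⊕1⊕1⊕1⊕0⊕1 = 0
s4 (pos 4,5,6,7,12,13,14,15,20,21,22,23,28,29,30,31): 1⊕1⊕1⊕0⊕0⊕0⊕1⊕0⊕0⊕0⊕0⊕1⊕1⊕0⊕0⊕1 = 1
s8 (pos 8,9,10,11,12,13,14,15,24,25,26,27,28,29,30,31): 0⊕1⊕1⊕0⊕0⊕0⊕1⊕0⊕1⊕0⊕1⊕1⊕1⊕0⊕0⊕1 = 0
s16 (pos 16,17,18,19,20,21,22,23,24,25,26,27,28,29,30,31): 0⊕0⊕1⊕0⊕0⊕0⊕0⊕1⊕1⊕0⊕1⊕1⊕1⊕0⊕0⊕1 = 1
Syndrome s16…s1 = 10101 → error at position 21.
Flip position 21: 1111110011000100010000110111001 → 1111110011000100010010110111001

1111110011000100010010110111001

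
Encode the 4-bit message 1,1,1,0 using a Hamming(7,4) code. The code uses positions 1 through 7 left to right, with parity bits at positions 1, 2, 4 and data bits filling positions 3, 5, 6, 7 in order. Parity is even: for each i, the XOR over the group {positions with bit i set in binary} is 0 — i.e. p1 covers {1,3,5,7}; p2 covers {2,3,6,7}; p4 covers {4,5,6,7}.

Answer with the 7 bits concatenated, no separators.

Place data at non-parity positions: p1 p2 1 p4 1 1 0
p1 (pos 1,3,5,7): XOR of data positions = 1⊕1⊕0 = 0
p2 (pos 2,3,6,7): XOR of data positions = 1⊕1⊕0 = 0
p4 (pos 4,5,6,7): XOR of data positions = 1⊕1⊕0 = 0
Codeword: 0010110

0010110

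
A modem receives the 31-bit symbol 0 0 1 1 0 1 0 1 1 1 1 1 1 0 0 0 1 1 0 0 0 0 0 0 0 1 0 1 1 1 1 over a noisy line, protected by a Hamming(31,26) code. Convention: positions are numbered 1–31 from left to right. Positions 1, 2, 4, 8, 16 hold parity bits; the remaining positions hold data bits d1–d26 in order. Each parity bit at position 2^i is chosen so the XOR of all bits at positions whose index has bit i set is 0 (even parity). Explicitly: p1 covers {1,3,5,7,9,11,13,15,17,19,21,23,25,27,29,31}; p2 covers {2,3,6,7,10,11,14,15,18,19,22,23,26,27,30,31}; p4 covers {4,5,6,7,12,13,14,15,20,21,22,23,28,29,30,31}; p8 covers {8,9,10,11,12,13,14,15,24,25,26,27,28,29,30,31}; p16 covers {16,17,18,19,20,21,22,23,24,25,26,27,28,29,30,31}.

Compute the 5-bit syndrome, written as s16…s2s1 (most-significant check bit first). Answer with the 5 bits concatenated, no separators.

11001

s1 (pos 1,3,5,7,9,11,13,15,17,19,21,23,25,27,29,31): 0⊕1⊕0⊕0⊕1⊕1⊕1⊕0⊕1⊕0⊕0⊕0⊕0⊕0⊕1⊕1 = 1
s2 (pos 2,3,6,7,10,11,14,15,18,19,22,23,26,27,30,31): 0⊕1⊕1⊕0⊕1⊕1⊕0⊕0⊕1⊕0⊕0⊕0⊕1⊕0⊕1⊕1 = 0
s4 (pos 4,5,6,7,12,13,14,15,20,21,22,23,28,29,30,31): 1⊕0⊕1⊕0⊕1⊕1⊕0⊕0⊕0⊕0⊕0⊕0⊕1⊕1⊕1⊕1 = 0
s8 (pos 8,9,10,11,12,13,14,15,24,25,26,27,28,29,30,31): 1⊕1⊕1⊕1⊕1⊕1⊕0⊕0⊕0⊕0⊕1⊕0⊕1⊕1⊕1⊕1 = 1
s16 (pos 16,17,18,19,20,21,22,23,24,25,26,27,28,29,30,31): 0⊕1⊕1⊕0⊕0⊕0⊕0⊕0⊕0⊕0⊕1⊕0⊕1⊕1⊕1⊕1 = 1
Syndrome s16…s1 = 11001 → error at position 25.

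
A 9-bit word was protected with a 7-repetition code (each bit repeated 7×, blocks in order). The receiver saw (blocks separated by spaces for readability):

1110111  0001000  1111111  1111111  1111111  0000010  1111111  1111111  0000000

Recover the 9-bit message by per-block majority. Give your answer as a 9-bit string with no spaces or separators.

Block 1 (1110111): 6 ones → 1
Block 2 (0001000): 1 one → 0
Block 3 (1111111): 7 ones → 1
Block 4 (1111111): 7 ones → 1
Block 5 (1111111): 7 ones → 1
Block 6 (0000010): 1 one → 0
Block 7 (1111111): 7 ones → 1
Block 8 (1111111): 7 ones → 1
Block 9 (0000000): 0 ones → 0

101110110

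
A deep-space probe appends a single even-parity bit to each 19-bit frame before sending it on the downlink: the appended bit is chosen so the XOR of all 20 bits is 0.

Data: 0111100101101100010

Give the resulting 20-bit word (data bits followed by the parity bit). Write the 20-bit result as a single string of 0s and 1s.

XOR of the 19 data bits: 0⊕1⊕1⊕1⊕1⊕0⊕0⊕1⊕0⊕1⊕1⊕0⊕1⊕1⊕0⊕0⊕0⊕1⊕0 = 0
Parity bit = 0 (so all 20 bits XOR to 0).

01111001011011000100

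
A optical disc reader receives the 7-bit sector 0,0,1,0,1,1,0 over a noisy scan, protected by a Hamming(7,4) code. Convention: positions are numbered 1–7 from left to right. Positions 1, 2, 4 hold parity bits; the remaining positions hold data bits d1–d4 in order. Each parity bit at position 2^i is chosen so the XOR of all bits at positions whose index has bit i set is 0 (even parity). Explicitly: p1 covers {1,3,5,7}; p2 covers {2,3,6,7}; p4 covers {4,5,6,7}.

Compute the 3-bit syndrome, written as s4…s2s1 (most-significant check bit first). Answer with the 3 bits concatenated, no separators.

000

s1 (pos 1,3,5,7): 0⊕1⊕1⊕0 = 0
s2 (pos 2,3,6,7): 0⊕1⊕1⊕0 = 0
s4 (pos 4,5,6,7): 0⊕1⊕1⊕0 = 0
Syndrome s4…s1 = 000 → no error.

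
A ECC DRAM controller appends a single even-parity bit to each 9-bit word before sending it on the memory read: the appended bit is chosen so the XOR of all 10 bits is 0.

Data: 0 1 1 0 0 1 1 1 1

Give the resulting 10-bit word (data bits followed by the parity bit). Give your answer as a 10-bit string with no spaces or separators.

XOR of the 9 data bits: 0⊕1⊕1⊕0⊕0⊕1⊕1⊕1⊕1 = 0
Parity bit = 0 (so all 10 bits XOR to 0).

0110011110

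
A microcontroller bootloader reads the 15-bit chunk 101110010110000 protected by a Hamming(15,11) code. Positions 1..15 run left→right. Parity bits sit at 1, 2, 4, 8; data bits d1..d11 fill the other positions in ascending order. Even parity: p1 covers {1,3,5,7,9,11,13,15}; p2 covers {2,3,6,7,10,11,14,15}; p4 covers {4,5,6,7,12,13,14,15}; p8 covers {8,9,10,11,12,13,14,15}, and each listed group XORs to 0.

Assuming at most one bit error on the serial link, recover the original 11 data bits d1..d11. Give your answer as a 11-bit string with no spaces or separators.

s1 (pos 1,3,5,7,9,11,13,15): 1⊕1⊕1⊕0⊕0⊕1⊕0⊕0 = 0
s2 (pos 2,3,6,7,10,11,14,15): 0⊕1⊕0⊕0⊕1⊕1⊕0⊕0 = 1
s4 (pos 4,5,6,7,12,13,14,15): 1⊕1⊕0⊕0⊕0⊕0⊕0⊕0 = 0
s8 (pos 8,9,10,11,12,13,14,15): 1⊕0⊕1⊕1⊕0⊕0⊕0⊕0 = 1
Syndrome s8…s1 = 1010 → error at position 10.
Flip position 10: 101110010110000 → 101110010010000
Read data bits from positions 3,5,6,7,9,10,11,12,13,14,15: 11000010000

11000010000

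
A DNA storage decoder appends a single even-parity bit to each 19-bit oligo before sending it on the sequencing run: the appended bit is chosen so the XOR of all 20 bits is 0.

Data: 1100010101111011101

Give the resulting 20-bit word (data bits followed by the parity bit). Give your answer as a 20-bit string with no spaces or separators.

11000101011110111010

XOR of the 19 data bits: 1⊕1⊕0⊕0⊕0⊕1⊕0⊕1⊕0⊕1⊕1⊕1⊕1⊕0⊕1⊕1⊕1⊕0⊕1 = 0
Parity bit = 0 (so all 20 bits XOR to 0).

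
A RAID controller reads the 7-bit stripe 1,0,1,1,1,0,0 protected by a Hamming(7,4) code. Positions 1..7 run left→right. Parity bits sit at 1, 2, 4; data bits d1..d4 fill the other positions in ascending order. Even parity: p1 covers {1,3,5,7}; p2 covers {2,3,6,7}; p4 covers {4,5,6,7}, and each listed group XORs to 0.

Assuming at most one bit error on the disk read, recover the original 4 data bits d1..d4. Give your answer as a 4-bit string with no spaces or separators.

0100

s1 (pos 1,3,5,7): 1⊕1⊕1⊕0 = 1
s2 (pos 2,3,6,7): 0⊕1⊕0⊕0 = 1
s4 (pos 4,5,6,7): 1⊕1⊕0⊕0 = 0
Syndrome s4…s1 = 011 → error at position 3.
Flip position 3: 1011100 → 1001100
Read data bits from positions 3,5,6,7: 0100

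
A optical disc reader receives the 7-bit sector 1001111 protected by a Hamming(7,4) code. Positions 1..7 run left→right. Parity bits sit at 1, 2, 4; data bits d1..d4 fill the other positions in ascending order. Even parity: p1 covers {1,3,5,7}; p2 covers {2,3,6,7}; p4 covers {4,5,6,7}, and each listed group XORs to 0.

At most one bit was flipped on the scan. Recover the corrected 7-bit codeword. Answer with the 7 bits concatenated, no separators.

0001111

s1 (pos 1,3,5,7): 1⊕0⊕1⊕1 = 1
s2 (pos 2,3,6,7): 0⊕0⊕1⊕1 = 0
s4 (pos 4,5,6,7): 1⊕1⊕1⊕1 = 0
Syndrome s4…s1 = 001 → error at position 1.
Flip position 1: 1001111 → 0001111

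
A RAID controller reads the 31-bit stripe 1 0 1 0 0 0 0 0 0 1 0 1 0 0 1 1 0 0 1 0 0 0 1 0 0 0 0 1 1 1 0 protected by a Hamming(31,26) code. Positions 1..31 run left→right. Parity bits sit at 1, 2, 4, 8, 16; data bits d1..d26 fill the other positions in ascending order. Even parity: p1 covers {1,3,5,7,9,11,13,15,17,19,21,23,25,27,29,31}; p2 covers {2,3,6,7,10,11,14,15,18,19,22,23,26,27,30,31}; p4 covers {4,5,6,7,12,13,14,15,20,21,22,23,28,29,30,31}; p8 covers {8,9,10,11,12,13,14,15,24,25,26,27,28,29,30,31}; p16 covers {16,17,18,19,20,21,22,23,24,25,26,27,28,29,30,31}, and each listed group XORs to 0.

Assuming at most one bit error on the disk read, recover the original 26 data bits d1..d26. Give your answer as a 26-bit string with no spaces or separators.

10000101001001000100001110

s1 (pos 1,3,5,7,9,11,13,15,17,19,21,23,25,27,29,31): 1⊕1⊕0⊕0⊕0⊕0⊕0⊕1⊕0⊕1⊕0⊕1⊕0⊕0⊕1⊕0 = 0
s2 (pos 2,3,6,7,10,11,14,15,18,19,22,23,26,27,30,31): 0⊕1⊕0⊕0⊕1⊕0⊕0⊕1⊕0⊕1⊕0⊕1⊕0⊕0⊕1⊕0 = 0
s4 (pos 4,5,6,7,12,13,14,15,20,21,22,23,28,29,30,31): 0⊕0⊕0⊕0⊕1⊕0⊕0⊕1⊕0⊕0⊕0⊕1⊕1⊕1⊕1⊕0 = 0
s8 (pos 8,9,10,11,12,13,14,15,24,25,26,27,28,29,30,31): 0⊕0⊕1⊕0⊕1⊕0⊕0⊕1⊕0⊕0⊕0⊕0⊕1⊕1⊕1⊕0 = 0
s16 (pos 16,17,18,19,20,21,22,23,24,25,26,27,28,29,30,31): 1⊕0⊕0⊕1⊕0⊕0⊕0⊕1⊕0⊕0⊕0⊕0⊕1⊕1⊕1⊕0 = 0
Syndrome s16…s1 = 00000 → no error.
Read data bits from positions 3,5,6,7,9,10,11,12,13,14,15,17,18,19,20,21,22,23,24,25,26,27,28,29,30,31: 10000101001001000100001110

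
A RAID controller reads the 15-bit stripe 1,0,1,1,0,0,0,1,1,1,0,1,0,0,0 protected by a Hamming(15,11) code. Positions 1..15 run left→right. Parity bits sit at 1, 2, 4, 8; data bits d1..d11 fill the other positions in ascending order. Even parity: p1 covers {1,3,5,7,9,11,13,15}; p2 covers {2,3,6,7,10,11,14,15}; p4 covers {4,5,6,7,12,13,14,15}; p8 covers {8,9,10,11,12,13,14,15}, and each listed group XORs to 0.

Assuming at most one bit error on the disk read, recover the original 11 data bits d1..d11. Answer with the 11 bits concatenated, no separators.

s1 (pos 1,3,5,7,9,11,13,15): 1⊕1⊕0⊕0⊕1⊕0⊕0⊕0 = 1
s2 (pos 2,3,6,7,10,11,14,15): 0⊕1⊕0⊕0⊕1⊕0⊕0⊕0 = 0
s4 (pos 4,5,6,7,12,13,14,15): 1⊕0⊕0⊕0⊕1⊕0⊕0⊕0 = 0
s8 (pos 8,9,10,11,12,13,14,15): 1⊕1⊕1⊕0⊕1⊕0⊕0⊕0 = 0
Syndrome s8…s1 = 0001 → error at position 1.
Flip position 1: 101100011101000 → 001100011101000
Read data bits from positions 3,5,6,7,9,10,11,12,13,14,15: 10001101000

10001101000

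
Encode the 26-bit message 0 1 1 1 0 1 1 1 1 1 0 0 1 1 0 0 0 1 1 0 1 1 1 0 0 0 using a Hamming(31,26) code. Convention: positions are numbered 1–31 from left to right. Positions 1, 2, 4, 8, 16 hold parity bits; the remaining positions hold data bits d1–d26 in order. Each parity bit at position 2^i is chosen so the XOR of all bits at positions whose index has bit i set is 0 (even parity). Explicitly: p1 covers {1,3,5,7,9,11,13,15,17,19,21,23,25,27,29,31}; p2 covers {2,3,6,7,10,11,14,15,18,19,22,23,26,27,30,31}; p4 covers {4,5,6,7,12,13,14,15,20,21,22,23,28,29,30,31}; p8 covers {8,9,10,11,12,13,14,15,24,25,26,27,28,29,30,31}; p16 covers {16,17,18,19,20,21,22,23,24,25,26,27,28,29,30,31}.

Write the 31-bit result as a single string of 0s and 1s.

1000111101111101011000110111000

Place data at non-parity positions: p1 p2 0 p4 1 1 1 p8 0 1 1 1 1 1 0 p16 0 1 1 0 0 0 1 1 0 1 1 1 0 0 0
p1 (pos 1,3,5,7,9,11,13,15,17,19,21,23,25,27,29,31): XOR of data positions = 0⊕1⊕1⊕0⊕1⊕1⊕0⊕0⊕1⊕0⊕1⊕0⊕1⊕0⊕0 = 1
p2 (pos 2,3,6,7,10,11,14,15,18,19,22,23,26,27,30,31): XOR of data positions = 0⊕1⊕1⊕1⊕1⊕1⊕0⊕1⊕1⊕0⊕1⊕1⊕1⊕0⊕0 = 0
p4 (pos 4,5,6,7,12,13,14,15,20,21,22,23,28,29,30,31): XOR of data positions = 1⊕1⊕1⊕1⊕1⊕1⊕0⊕0⊕0⊕0⊕1⊕1⊕0⊕0⊕0 = 0
p8 (pos 8,9,10,11,12,13,14,15,24,25,26,27,28,29,30,31): XOR of data positions = 0⊕1⊕1⊕1⊕1⊕1⊕0⊕1⊕0⊕1⊕1⊕1⊕0⊕0⊕0 = 1
p16 (pos 16,17,18,19,20,21,22,23,24,25,26,27,28,29,30,31): XOR of data positions = 0⊕1⊕1⊕0⊕0⊕0⊕1⊕1⊕0⊕1⊕1⊕1⊕0⊕0⊕0 = 1
Codeword: 1000111101111101011000110111000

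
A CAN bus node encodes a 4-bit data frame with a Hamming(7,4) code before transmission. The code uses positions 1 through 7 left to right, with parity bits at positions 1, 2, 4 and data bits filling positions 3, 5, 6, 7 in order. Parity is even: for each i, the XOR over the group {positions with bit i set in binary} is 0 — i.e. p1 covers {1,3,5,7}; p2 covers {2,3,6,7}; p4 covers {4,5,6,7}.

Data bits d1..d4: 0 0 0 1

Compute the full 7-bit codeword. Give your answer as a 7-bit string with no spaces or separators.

Place data at non-parity positions: p1 p2 0 p4 0 0 1
p1 (pos 1,3,5,7): XOR of data positions = 0⊕0⊕1 = 1
p2 (pos 2,3,6,7): XOR of data positions = 0⊕0⊕1 = 1
p4 (pos 4,5,6,7): XOR of data positions = 0⊕0⊕1 = 1
Codeword: 1101001

1101001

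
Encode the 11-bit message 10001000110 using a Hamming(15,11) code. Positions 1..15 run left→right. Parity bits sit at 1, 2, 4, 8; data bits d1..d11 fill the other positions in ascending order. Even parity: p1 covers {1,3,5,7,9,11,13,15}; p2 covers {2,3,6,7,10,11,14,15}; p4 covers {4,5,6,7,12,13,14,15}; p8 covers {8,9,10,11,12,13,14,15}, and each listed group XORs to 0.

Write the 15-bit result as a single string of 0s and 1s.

101000011000110

Place data at non-parity positions: p1 p2 1 p4 0 0 0 p8 1 0 0 0 1 1 0
p1 (pos 1,3,5,7,9,11,13,15): XOR of data positions = 1⊕0⊕0⊕1⊕0⊕1⊕0 = 1
p2 (pos 2,3,6,7,10,11,14,15): XOR of data positions = 1⊕0⊕0⊕0⊕0⊕1⊕0 = 0
p4 (pos 4,5,6,7,12,13,14,15): XOR of data positions = 0⊕0⊕0⊕0⊕1⊕1⊕0 = 0
p8 (pos 8,9,10,11,12,13,14,15): XOR of data positions = 1⊕0⊕0⊕0⊕1⊕1⊕0 = 1
Codeword: 101000011000110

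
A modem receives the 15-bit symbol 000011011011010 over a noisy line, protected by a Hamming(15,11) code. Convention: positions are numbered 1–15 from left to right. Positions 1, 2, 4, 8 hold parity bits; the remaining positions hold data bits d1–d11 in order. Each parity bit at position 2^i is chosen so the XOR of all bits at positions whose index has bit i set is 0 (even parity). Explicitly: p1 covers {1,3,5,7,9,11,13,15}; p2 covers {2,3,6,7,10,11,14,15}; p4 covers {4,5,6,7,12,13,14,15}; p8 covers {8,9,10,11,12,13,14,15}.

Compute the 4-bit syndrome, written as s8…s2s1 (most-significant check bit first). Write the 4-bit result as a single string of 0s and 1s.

1011

s1 (pos 1,3,5,7,9,11,13,15): 0⊕0⊕1⊕0⊕1⊕1⊕0⊕0 = 1
s2 (pos 2,3,6,7,10,11,14,15): 0⊕0⊕1⊕0⊕0⊕1⊕1⊕0 = 1
s4 (pos 4,5,6,7,12,13,14,15): 0⊕1⊕1⊕0⊕1⊕0⊕1⊕0 = 0
s8 (pos 8,9,10,11,12,13,14,15): 1⊕1⊕0⊕1⊕1⊕0⊕1⊕0 = 1
Syndrome s8…s1 = 1011 → error at position 11.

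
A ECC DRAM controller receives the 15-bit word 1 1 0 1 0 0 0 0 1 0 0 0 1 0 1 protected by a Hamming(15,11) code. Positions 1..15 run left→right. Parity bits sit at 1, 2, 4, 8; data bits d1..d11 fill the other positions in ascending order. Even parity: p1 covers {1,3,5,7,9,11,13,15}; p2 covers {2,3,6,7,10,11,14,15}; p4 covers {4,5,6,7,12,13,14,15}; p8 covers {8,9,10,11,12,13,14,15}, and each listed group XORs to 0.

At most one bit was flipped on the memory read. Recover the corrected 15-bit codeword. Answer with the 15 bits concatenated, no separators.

s1 (pos 1,3,5,7,9,11,13,15): 1⊕0⊕0⊕0⊕1⊕0⊕1⊕1 = 0
s2 (pos 2,3,6,7,10,11,14,15): 1⊕0⊕0⊕0⊕0⊕0⊕0⊕1 = 0
s4 (pos 4,5,6,7,12,13,14,15): 1⊕0⊕0⊕0⊕0⊕1⊕0⊕1 = 1
s8 (pos 8,9,10,11,12,13,14,15): 0⊕1⊕0⊕0⊕0⊕1⊕0⊕1 = 1
Syndrome s8…s1 = 1100 → error at position 12.
Flip position 12: 110100001000101 → 110100001001101

110100001001101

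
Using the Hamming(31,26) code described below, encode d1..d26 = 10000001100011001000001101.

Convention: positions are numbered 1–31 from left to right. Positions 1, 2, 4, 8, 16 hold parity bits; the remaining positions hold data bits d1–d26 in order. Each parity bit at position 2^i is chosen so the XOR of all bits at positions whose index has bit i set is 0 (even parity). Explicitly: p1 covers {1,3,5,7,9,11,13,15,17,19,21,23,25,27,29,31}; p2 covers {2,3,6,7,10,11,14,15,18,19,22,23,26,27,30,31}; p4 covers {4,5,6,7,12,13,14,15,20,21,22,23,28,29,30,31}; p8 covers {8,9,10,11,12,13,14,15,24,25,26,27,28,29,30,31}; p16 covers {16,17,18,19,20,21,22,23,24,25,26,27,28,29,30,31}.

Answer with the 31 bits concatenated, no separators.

1110000100011000011001000001101

Place data at non-parity positions: p1 p2 1 p4 0 0 0 p8 0 0 0 1 1 0 0 p16 0 1 1 0 0 1 0 0 0 0 0 1 1 0 1
p1 (pos 1,3,5,7,9,11,13,15,17,19,21,23,25,27,29,31): XOR of data positions = 1⊕0⊕0⊕0⊕0⊕1⊕0⊕0⊕1⊕0⊕0⊕0⊕0⊕1⊕1 = 1
p2 (pos 2,3,6,7,10,11,14,15,18,19,22,23,26,27,30,31): XOR of data positions = 1⊕0⊕0⊕0⊕0⊕0⊕0⊕1⊕1⊕1⊕0⊕0⊕0⊕0⊕1 = 1
p4 (pos 4,5,6,7,12,13,14,15,20,21,22,23,28,29,30,31): XOR of data positions = 0⊕0⊕0⊕1⊕1⊕0⊕0⊕0⊕0⊕1⊕0⊕1⊕1⊕0⊕1 = 0
p8 (pos 8,9,10,11,12,13,14,15,24,25,26,27,28,29,30,31): XOR of data positions = 0⊕0⊕0⊕1⊕1⊕0⊕0⊕0⊕0⊕0⊕0⊕1⊕1⊕0⊕1 = 1
p16 (pos 16,17,18,19,20,21,22,23,24,25,26,27,28,29,30,31): XOR of data positions = 0⊕1⊕1⊕0⊕0⊕1⊕0⊕0⊕0⊕0⊕0⊕1⊕1⊕0⊕1 = 0
Codeword: 1110000100011000011001000001101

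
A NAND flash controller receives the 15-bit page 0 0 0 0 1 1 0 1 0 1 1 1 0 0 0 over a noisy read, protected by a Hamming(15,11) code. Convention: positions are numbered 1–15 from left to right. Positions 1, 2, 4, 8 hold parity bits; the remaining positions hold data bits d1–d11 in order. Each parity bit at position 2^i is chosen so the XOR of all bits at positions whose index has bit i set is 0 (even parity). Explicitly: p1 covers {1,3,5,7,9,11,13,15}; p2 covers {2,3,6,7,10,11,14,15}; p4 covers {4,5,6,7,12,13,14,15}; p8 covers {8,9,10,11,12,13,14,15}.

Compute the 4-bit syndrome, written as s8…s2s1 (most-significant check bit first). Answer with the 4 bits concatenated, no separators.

0110

s1 (pos 1,3,5,7,9,11,13,15): 0⊕0⊕1⊕0⊕0⊕1⊕0⊕0 = 0
s2 (pos 2,3,6,7,10,11,14,15): 0⊕0⊕1⊕0⊕1⊕1⊕0⊕0 = 1
s4 (pos 4,5,6,7,12,13,14,15): 0⊕1⊕1⊕0⊕1⊕0⊕0⊕0 = 1
s8 (pos 8,9,10,11,12,13,14,15): 1⊕0⊕1⊕1⊕1⊕0⊕0⊕0 = 0
Syndrome s8…s1 = 0110 → error at position 6.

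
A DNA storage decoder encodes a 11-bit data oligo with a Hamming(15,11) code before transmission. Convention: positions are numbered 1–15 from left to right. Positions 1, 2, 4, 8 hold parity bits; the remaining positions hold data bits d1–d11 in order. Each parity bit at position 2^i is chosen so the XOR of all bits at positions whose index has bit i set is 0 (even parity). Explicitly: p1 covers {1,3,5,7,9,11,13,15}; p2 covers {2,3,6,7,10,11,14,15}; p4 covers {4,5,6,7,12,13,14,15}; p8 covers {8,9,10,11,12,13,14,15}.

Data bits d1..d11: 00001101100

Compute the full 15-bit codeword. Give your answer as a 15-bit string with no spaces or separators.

010000001101100

Place data at non-parity positions: p1 p2 0 p4 0 0 0 p8 1 1 0 1 1 0 0
p1 (pos 1,3,5,7,9,11,13,15): XOR of data positions = 0⊕0⊕0⊕1⊕0⊕1⊕0 = 0
p2 (pos 2,3,6,7,10,11,14,15): XOR of data positions = 0⊕0⊕0⊕1⊕0⊕0⊕0 = 1
p4 (pos 4,5,6,7,12,13,14,15): XOR of data positions = 0⊕0⊕0⊕1⊕1⊕0⊕0 = 0
p8 (pos 8,9,10,11,12,13,14,15): XOR of data positions = 1⊕1⊕0⊕1⊕1⊕0⊕0 = 0
Codeword: 010000001101100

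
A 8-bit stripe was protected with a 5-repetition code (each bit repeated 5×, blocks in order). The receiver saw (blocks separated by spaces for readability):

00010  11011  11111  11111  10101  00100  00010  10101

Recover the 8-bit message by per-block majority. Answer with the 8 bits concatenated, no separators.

01111001

Block 1 (00010): 1 one → 0
Block 2 (11011): 4 ones → 1
Block 3 (11111): 5 ones → 1
Block 4 (11111): 5 ones → 1
Block 5 (10101): 3 ones → 1
Block 6 (00100): 1 one → 0
Block 7 (00010): 1 one → 0
Block 8 (10101): 3 ones → 1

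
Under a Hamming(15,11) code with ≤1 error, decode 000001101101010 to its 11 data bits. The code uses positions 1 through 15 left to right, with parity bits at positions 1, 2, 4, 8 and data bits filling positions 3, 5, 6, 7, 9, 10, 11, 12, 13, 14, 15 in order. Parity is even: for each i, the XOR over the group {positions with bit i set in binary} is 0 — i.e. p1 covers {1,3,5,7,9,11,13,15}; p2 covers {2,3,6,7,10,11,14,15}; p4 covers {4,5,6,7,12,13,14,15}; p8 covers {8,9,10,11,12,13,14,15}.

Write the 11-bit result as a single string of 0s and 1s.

s1 (pos 1,3,5,7,9,11,13,15): 0⊕0⊕0⊕1⊕1⊕0⊕0⊕0 = 0
s2 (pos 2,3,6,7,10,11,14,15): 0⊕0⊕1⊕1⊕1⊕0⊕1⊕0 = 0
s4 (pos 4,5,6,7,12,13,14,15): 0⊕0⊕1⊕1⊕1⊕0⊕1⊕0 = 0
s8 (pos 8,9,10,11,12,13,14,15): 0⊕1⊕1⊕0⊕1⊕0⊕1⊕0 = 0
Syndrome s8…s1 = 0000 → no error.
Read data bits from positions 3,5,6,7,9,10,11,12,13,14,15: 00111101010

00111101010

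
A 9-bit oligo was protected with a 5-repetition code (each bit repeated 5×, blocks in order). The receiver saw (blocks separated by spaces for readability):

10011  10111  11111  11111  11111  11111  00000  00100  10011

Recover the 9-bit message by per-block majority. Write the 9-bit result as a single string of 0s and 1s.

111111001

Block 1 (10011): 3 ones → 1
Block 2 (10111): 4 ones → 1
Block 3 (11111): 5 ones → 1
Block 4 (11111): 5 ones → 1
Block 5 (11111): 5 ones → 1
Block 6 (11111): 5 ones → 1
Block 7 (00000): 0 ones → 0
Block 8 (00100): 1 one → 0
Block 9 (10011): 3 ones → 1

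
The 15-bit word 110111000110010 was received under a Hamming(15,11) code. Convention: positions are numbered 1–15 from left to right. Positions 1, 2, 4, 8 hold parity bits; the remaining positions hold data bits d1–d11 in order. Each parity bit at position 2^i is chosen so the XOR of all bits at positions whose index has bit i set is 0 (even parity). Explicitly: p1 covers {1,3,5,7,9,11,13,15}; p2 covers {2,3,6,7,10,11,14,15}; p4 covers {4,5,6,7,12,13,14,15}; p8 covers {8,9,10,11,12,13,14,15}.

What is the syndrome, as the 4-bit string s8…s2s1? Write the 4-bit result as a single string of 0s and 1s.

s1 (pos 1,3,5,7,9,11,13,15): 1⊕0⊕1⊕0⊕0⊕1⊕0⊕0 = 1
s2 (pos 2,3,6,7,10,11,14,15): 1⊕0⊕1⊕0⊕1⊕1⊕1⊕0 = 1
s4 (pos 4,5,6,7,12,13,14,15): 1⊕1⊕1⊕0⊕0⊕0⊕1⊕0 = 0
s8 (pos 8,9,10,11,12,13,14,15): 0⊕0⊕1⊕1⊕0⊕0⊕1⊕0 = 1
Syndrome s8…s1 = 1011 → error at position 11.

1011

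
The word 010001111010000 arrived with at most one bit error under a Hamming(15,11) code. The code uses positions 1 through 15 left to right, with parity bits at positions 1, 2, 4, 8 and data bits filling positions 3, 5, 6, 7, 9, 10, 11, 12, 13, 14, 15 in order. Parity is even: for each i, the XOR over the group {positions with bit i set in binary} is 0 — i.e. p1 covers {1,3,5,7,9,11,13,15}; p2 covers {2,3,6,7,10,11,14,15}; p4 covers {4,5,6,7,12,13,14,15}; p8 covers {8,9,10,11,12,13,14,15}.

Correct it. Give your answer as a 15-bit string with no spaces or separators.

s1 (pos 1,3,5,7,9,11,13,15): 0⊕0⊕0⊕1⊕1⊕1⊕0⊕0 = 1
s2 (pos 2,3,6,7,10,11,14,15): 1⊕0⊕1⊕1⊕0⊕1⊕0⊕0 = 0
s4 (pos 4,5,6,7,12,13,14,15): 0⊕0⊕1⊕1⊕0⊕0⊕0⊕0 = 0
s8 (pos 8,9,10,11,12,13,14,15): 1⊕1⊕0⊕1⊕0⊕0⊕0⊕0 = 1
Syndrome s8…s1 = 1001 → error at position 9.
Flip position 9: 010001111010000 → 010001110010000

010001110010000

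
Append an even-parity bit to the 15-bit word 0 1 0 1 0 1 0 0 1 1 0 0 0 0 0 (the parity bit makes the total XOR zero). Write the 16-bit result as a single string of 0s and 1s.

XOR of the 15 data bits: 0⊕1⊕0⊕1⊕0⊕1⊕0⊕0⊕1⊕1⊕0⊕0⊕0⊕0⊕0 = 1
Parity bit = 1 (so all 16 bits XOR to 0).

0101010011000001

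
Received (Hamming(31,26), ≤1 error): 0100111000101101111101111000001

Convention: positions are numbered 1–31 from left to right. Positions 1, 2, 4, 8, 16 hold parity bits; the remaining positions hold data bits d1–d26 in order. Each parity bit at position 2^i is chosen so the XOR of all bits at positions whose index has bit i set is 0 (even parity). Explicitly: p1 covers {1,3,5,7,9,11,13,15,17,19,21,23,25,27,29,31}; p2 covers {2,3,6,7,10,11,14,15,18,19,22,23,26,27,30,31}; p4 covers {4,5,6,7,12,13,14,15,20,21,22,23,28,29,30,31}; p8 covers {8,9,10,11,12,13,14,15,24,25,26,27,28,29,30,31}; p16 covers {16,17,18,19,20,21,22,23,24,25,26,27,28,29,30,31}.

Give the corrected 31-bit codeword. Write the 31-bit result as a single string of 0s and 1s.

s1 (pos 1,3,5,7,9,11,13,15,17,19,21,23,25,27,29,31): 0⊕0⊕1⊕1⊕0⊕1⊕1⊕0⊕1⊕1⊕0⊕1⊕1⊕0⊕0⊕1 = 1
s2 (pos 2,3,6,7,10,11,14,15,18,19,22,23,26,27,30,31): 1⊕0⊕1⊕1⊕0⊕1⊕1⊕0⊕1⊕1⊕1⊕1⊕0⊕0⊕0⊕1 = 0
s4 (pos 4,5,6,7,12,13,14,15,20,21,22,23,28,29,30,31): 0⊕1⊕1⊕1⊕0⊕1⊕1⊕0⊕1⊕0⊕1⊕1⊕0⊕0⊕0⊕1 = 1
s8 (pos 8,9,10,11,12,13,14,15,24,25,26,27,28,29,30,31): 0⊕0⊕0⊕1⊕0⊕1⊕1⊕0⊕1⊕1⊕0⊕0⊕0⊕0⊕0⊕1 = 0
s16 (pos 16,17,18,19,20,21,22,23,24,25,26,27,28,29,30,31): 1⊕1⊕1⊕1⊕1⊕0⊕1⊕1⊕1⊕1⊕0⊕0⊕0⊕0⊕0⊕1 = 0
Syndrome s16…s1 = 00101 → error at position 5.
Flip position 5: 0100111000101101111101111000001 → 0100011000101101111101111000001

0100011000101101111101111000001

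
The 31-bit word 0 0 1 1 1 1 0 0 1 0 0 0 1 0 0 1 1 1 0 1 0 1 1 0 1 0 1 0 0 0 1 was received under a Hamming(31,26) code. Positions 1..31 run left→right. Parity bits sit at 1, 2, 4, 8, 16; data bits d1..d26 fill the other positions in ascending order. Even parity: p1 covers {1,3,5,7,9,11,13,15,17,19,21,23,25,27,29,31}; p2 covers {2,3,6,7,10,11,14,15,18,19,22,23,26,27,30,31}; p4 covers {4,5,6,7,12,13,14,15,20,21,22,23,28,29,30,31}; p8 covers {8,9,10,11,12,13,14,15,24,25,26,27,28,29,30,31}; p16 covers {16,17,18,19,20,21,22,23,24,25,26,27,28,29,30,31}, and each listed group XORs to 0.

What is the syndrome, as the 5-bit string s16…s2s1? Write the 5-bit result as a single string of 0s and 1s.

11011

s1 (pos 1,3,5,7,9,11,13,15,17,19,21,23,25,27,29,31): 0⊕1⊕1⊕0⊕1⊕0⊕1⊕0⊕1⊕0⊕0⊕1⊕1⊕1⊕0⊕1 = 1
s2 (pos 2,3,6,7,10,11,14,15,18,19,22,23,26,27,30,31): 0⊕1⊕1⊕0⊕0⊕0⊕0⊕0⊕1⊕0⊕1⊕1⊕0⊕1⊕0⊕1 = 1
s4 (pos 4,5,6,7,12,13,14,15,20,21,22,23,28,29,30,31): 1⊕1⊕1⊕0⊕0⊕1⊕0⊕0⊕1⊕0⊕1⊕1⊕0⊕0⊕0⊕1 = 0
s8 (pos 8,9,10,11,12,13,14,15,24,25,26,27,28,29,30,31): 0⊕1⊕0⊕0⊕0⊕1⊕0⊕0⊕0⊕1⊕0⊕1⊕0⊕0⊕0⊕1 = 1
s16 (pos 16,17,18,19,20,21,22,23,24,25,26,27,28,29,30,31): 1⊕1⊕1⊕0⊕1⊕0⊕1⊕1⊕0⊕1⊕0⊕1⊕0⊕0⊕0⊕1 = 1
Syndrome s16…s1 = 11011 → error at position 27.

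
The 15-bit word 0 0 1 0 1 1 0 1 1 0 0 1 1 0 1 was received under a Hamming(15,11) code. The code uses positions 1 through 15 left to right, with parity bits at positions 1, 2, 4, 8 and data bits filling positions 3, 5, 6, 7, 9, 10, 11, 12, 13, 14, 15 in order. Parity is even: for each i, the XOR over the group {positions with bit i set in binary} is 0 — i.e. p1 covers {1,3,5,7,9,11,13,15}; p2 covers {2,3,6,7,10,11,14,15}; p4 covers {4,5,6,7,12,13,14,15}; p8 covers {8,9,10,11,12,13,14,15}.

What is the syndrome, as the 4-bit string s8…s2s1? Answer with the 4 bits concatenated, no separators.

s1 (pos 1,3,5,7,9,11,13,15): 0⊕1⊕1⊕0⊕1⊕0⊕1⊕1 = 1
s2 (pos 2,3,6,7,10,11,14,15): 0⊕1⊕1⊕0⊕0⊕0⊕0⊕1 = 1
s4 (pos 4,5,6,7,12,13,14,15): 0⊕1⊕1⊕0⊕1⊕1⊕0⊕1 = 1
s8 (pos 8,9,10,11,12,13,14,15): 1⊕1⊕0⊕0⊕1⊕1⊕0⊕1 = 1
Syndrome s8…s1 = 1111 → error at position 15.

1111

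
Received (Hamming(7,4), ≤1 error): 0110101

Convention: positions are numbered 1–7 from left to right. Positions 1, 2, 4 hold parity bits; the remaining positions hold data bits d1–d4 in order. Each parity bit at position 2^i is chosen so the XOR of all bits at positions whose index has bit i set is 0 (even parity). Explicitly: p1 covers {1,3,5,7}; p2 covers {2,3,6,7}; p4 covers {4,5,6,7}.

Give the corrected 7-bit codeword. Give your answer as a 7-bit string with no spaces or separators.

0100101

s1 (pos 1,3,5,7): 0⊕1⊕1⊕1 = 1
s2 (pos 2,3,6,7): 1⊕1⊕0⊕1 = 1
s4 (pos 4,5,6,7): 0⊕1⊕0⊕1 = 0
Syndrome s4…s1 = 011 → error at position 3.
Flip position 3: 0110101 → 0100101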